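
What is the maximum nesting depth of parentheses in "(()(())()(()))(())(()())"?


Input: "(()(())()(()))(())(()())"
Tracking depth:
  Position 0 '(': depth becomes 1
  Position 1 '(': depth becomes 2
  Position 2 ')': depth becomes 1
  Position 3 '(': depth becomes 2
  Position 4 '(': depth becomes 3
  Position 5 ')': depth becomes 2
  Position 6 ')': depth becomes 1
  Position 7 '(': depth becomes 2
  Position 8 ')': depth becomes 1
  Position 9 '(': depth becomes 2
  Position 10 '(': depth becomes 3
  Position 11 ')': depth becomes 2
  Position 12 ')': depth becomes 1
  Position 13 ')': depth becomes 0
  Position 14 '(': depth becomes 1
  Position 15 '(': depth becomes 2
  Position 16 ')': depth becomes 1
  Position 17 ')': depth becomes 0
  Position 18 '(': depth becomes 1
  Position 19 '(': depth becomes 2
  Position 20 ')': depth becomes 1
  Position 21 '(': depth becomes 2
  Position 22 ')': depth becomes 1
  Position 23 ')': depth becomes 0
Maximum depth reached: 3

3


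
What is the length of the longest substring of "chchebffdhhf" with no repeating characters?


Input: "chchebffdhhf"
Sliding window (track last position of each char):
  Position 0 ('c'): window [0,0] length 1 -- new best
  Position 1 ('h'): window [0,1] length 2 -- new best
  Position 2 ('c'): repeat (last at 0), move window start to 1
  Position 2 ('c'): window [1,2] length 2
  Position 3 ('h'): repeat (last at 1), move window start to 2
  Position 3 ('h'): window [2,3] length 2
  Position 4 ('e'): window [2,4] length 3 -- new best
  Position 5 ('b'): window [2,5] length 4 -- new best
  Position 6 ('f'): window [2,6] length 5 -- new best
  Position 7 ('f'): repeat (last at 6), move window start to 7
  Position 7 ('f'): window [7,7] length 1
  Position 8 ('d'): window [7,8] length 2
  Position 9 ('h'): window [7,9] length 3
  Position 10 ('h'): repeat (last at 9), move window start to 10
  Position 10 ('h'): window [10,10] length 1
  Position 11 ('f'): window [10,11] length 2
Longest substring with no repeats: "chebf" with length 5

5


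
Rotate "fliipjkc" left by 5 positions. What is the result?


Input: "fliipjkc", rotate left by 5
First 5 characters: "fliip"
Remaining characters: "jkc"
Concatenate remaining + first: "jkc" + "fliip" = "jkcfliip"

jkcfliip


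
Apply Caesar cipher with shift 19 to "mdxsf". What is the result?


Caesar cipher: shift "mdxsf" by 19
  'm' (pos 12) + 19 = pos 5 = 'f'
  'd' (pos 3) + 19 = pos 22 = 'w'
  'x' (pos 23) + 19 = pos 16 = 'q'
  's' (pos 18) + 19 = pos 11 = 'l'
  'f' (pos 5) + 19 = pos 24 = 'y'
Result: fwqly

fwqly


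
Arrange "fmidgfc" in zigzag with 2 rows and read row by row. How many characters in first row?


Zigzag "fmidgfc" into 2 rows:
Placing characters:
  'f' => row 0
  'm' => row 1
  'i' => row 0
  'd' => row 1
  'g' => row 0
  'f' => row 1
  'c' => row 0
Rows:
  Row 0: "figc"
  Row 1: "mdf"
First row length: 4

4


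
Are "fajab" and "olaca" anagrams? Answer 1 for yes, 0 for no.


Strings: "fajab", "olaca"
Sorted first:  aabfj
Sorted second: aaclo
Differ at position 2: 'b' vs 'c' => not anagrams

0


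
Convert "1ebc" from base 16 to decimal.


Input: "1ebc" in base 16
Positional expansion:
  Digit '1' (value 1) x 16^3 = 4096
  Digit 'e' (value 14) x 16^2 = 3584
  Digit 'b' (value 11) x 16^1 = 176
  Digit 'c' (value 12) x 16^0 = 12
Sum = 7868

7868


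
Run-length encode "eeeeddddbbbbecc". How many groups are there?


Input: eeeeddddbbbbecc
Scanning for consecutive runs:
  Group 1: 'e' x 4 (positions 0-3)
  Group 2: 'd' x 4 (positions 4-7)
  Group 3: 'b' x 4 (positions 8-11)
  Group 4: 'e' x 1 (positions 12-12)
  Group 5: 'c' x 2 (positions 13-14)
Total groups: 5

5


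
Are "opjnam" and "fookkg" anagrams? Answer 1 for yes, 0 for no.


Strings: "opjnam", "fookkg"
Sorted first:  ajmnop
Sorted second: fgkkoo
Differ at position 0: 'a' vs 'f' => not anagrams

0


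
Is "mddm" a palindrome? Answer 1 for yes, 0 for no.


Input: mddm
Reversed: mddm
  Compare pos 0 ('m') with pos 3 ('m'): match
  Compare pos 1 ('d') with pos 2 ('d'): match
Result: palindrome

1


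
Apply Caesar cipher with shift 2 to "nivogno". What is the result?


Caesar cipher: shift "nivogno" by 2
  'n' (pos 13) + 2 = pos 15 = 'p'
  'i' (pos 8) + 2 = pos 10 = 'k'
  'v' (pos 21) + 2 = pos 23 = 'x'
  'o' (pos 14) + 2 = pos 16 = 'q'
  'g' (pos 6) + 2 = pos 8 = 'i'
  'n' (pos 13) + 2 = pos 15 = 'p'
  'o' (pos 14) + 2 = pos 16 = 'q'
Result: pkxqipq

pkxqipq


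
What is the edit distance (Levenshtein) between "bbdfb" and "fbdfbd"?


Computing edit distance: "bbdfb" -> "fbdfbd"
DP table:
           f    b    d    f    b    d
      0    1    2    3    4    5    6
  b   1    1    1    2    3    4    5
  b   2    2    1    2    3    3    4
  d   3    3    2    1    2    3    3
  f   4    3    3    2    1    2    3
  b   5    4    3    3    2    1    2
Edit distance = dp[5][6] = 2

2


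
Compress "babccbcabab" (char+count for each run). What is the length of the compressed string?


Input: babccbcabab
Runs:
  'b' x 1 => "b1"
  'a' x 1 => "a1"
  'b' x 1 => "b1"
  'c' x 2 => "c2"
  'b' x 1 => "b1"
  'c' x 1 => "c1"
  'a' x 1 => "a1"
  'b' x 1 => "b1"
  'a' x 1 => "a1"
  'b' x 1 => "b1"
Compressed: "b1a1b1c2b1c1a1b1a1b1"
Compressed length: 20

20


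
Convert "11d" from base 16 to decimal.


Input: "11d" in base 16
Positional expansion:
  Digit '1' (value 1) x 16^2 = 256
  Digit '1' (value 1) x 16^1 = 16
  Digit 'd' (value 13) x 16^0 = 13
Sum = 285

285


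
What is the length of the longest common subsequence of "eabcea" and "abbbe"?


LCS of "eabcea" and "abbbe"
DP table:
           a    b    b    b    e
      0    0    0    0    0    0
  e   0    0    0    0    0    1
  a   0    1    1    1    1    1
  b   0    1    2    2    2    2
  c   0    1    2    2    2    2
  e   0    1    2    2    2    3
  a   0    1    2    2    2    3
LCS length = dp[6][5] = 3

3


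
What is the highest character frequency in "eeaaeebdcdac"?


Input: eeaaeebdcdac
Character counts:
  'a': 3
  'b': 1
  'c': 2
  'd': 2
  'e': 4
Maximum frequency: 4

4


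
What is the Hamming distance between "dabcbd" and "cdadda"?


Comparing "dabcbd" and "cdadda" position by position:
  Position 0: 'd' vs 'c' => differ
  Position 1: 'a' vs 'd' => differ
  Position 2: 'b' vs 'a' => differ
  Position 3: 'c' vs 'd' => differ
  Position 4: 'b' vs 'd' => differ
  Position 5: 'd' vs 'a' => differ
Total differences (Hamming distance): 6

6


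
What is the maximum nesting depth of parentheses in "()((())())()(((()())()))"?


Input: "()((())())()(((()())()))"
Tracking depth:
  Position 0 '(': depth becomes 1
  Position 1 ')': depth becomes 0
  Position 2 '(': depth becomes 1
  Position 3 '(': depth becomes 2
  Position 4 '(': depth becomes 3
  Position 5 ')': depth becomes 2
  Position 6 ')': depth becomes 1
  Position 7 '(': depth becomes 2
  Position 8 ')': depth becomes 1
  Position 9 ')': depth becomes 0
  Position 10 '(': depth becomes 1
  Position 11 ')': depth becomes 0
  Position 12 '(': depth becomes 1
  Position 13 '(': depth becomes 2
  Position 14 '(': depth becomes 3
  Position 15 '(': depth becomes 4
  Position 16 ')': depth becomes 3
  Position 17 '(': depth becomes 4
  Position 18 ')': depth becomes 3
  Position 19 ')': depth becomes 2
  Position 20 '(': depth becomes 3
  Position 21 ')': depth becomes 2
  Position 22 ')': depth becomes 1
  Position 23 ')': depth becomes 0
Maximum depth reached: 4

4


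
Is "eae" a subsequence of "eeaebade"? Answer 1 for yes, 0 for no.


Check if "eae" is a subsequence of "eeaebade"
Greedy scan:
  Position 0 ('e'): matches sub[0] = 'e'
  Position 1 ('e'): no match needed
  Position 2 ('a'): matches sub[1] = 'a'
  Position 3 ('e'): matches sub[2] = 'e'
  Position 4 ('b'): no match needed
  Position 5 ('a'): no match needed
  Position 6 ('d'): no match needed
  Position 7 ('e'): no match needed
All 3 characters matched => is a subsequence

1


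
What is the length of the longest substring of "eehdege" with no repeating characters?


Input: "eehdege"
Sliding window (track last position of each char):
  Position 0 ('e'): window [0,0] length 1 -- new best
  Position 1 ('e'): repeat (last at 0), move window start to 1
  Position 1 ('e'): window [1,1] length 1
  Position 2 ('h'): window [1,2] length 2 -- new best
  Position 3 ('d'): window [1,3] length 3 -- new best
  Position 4 ('e'): repeat (last at 1), move window start to 2
  Position 4 ('e'): window [2,4] length 3
  Position 5 ('g'): window [2,5] length 4 -- new best
  Position 6 ('e'): repeat (last at 4), move window start to 5
  Position 6 ('e'): window [5,6] length 2
Longest substring with no repeats: "hdeg" with length 4

4


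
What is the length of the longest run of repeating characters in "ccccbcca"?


Input: "ccccbcca"
Scanning for longest run:
  Position 1 ('c'): continues run of 'c', length=2
  Position 2 ('c'): continues run of 'c', length=3
  Position 3 ('c'): continues run of 'c', length=4
  Position 4 ('b'): new char, reset run to 1
  Position 5 ('c'): new char, reset run to 1
  Position 6 ('c'): continues run of 'c', length=2
  Position 7 ('a'): new char, reset run to 1
Longest run: 'c' with length 4

4


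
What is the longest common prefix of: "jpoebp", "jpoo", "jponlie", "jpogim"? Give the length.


Words: jpoebp, jpoo, jponlie, jpogim
  Position 0: all 'j' => match
  Position 1: all 'p' => match
  Position 2: all 'o' => match
  Position 3: ('e', 'o', 'n', 'g') => mismatch, stop
LCP = "jpo" (length 3)

3


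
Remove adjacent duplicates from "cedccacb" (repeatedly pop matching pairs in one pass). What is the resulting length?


Input: cedccacb
Stack-based adjacent duplicate removal:
  Read 'c': push. Stack: c
  Read 'e': push. Stack: ce
  Read 'd': push. Stack: ced
  Read 'c': push. Stack: cedc
  Read 'c': matches stack top 'c' => pop. Stack: ced
  Read 'a': push. Stack: ceda
  Read 'c': push. Stack: cedac
  Read 'b': push. Stack: cedacb
Final stack: "cedacb" (length 6)

6


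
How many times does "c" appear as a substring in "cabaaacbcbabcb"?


Searching for "c" in "cabaaacbcbabcb"
Scanning each position:
  Position 0: "c" => MATCH
  Position 1: "a" => no
  Position 2: "b" => no
  Position 3: "a" => no
  Position 4: "a" => no
  Position 5: "a" => no
  Position 6: "c" => MATCH
  Position 7: "b" => no
  Position 8: "c" => MATCH
  Position 9: "b" => no
  Position 10: "a" => no
  Position 11: "b" => no
  Position 12: "c" => MATCH
  Position 13: "b" => no
Total occurrences: 4

4


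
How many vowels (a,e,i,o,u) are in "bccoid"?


Input: bccoid
Checking each character:
  'b' at position 0: consonant
  'c' at position 1: consonant
  'c' at position 2: consonant
  'o' at position 3: vowel (running total: 1)
  'i' at position 4: vowel (running total: 2)
  'd' at position 5: consonant
Total vowels: 2

2


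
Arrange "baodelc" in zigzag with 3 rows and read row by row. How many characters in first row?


Zigzag "baodelc" into 3 rows:
Placing characters:
  'b' => row 0
  'a' => row 1
  'o' => row 2
  'd' => row 1
  'e' => row 0
  'l' => row 1
  'c' => row 2
Rows:
  Row 0: "be"
  Row 1: "adl"
  Row 2: "oc"
First row length: 2

2


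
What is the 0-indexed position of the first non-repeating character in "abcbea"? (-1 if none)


Input: abcbea
Character frequencies:
  'a': 2
  'b': 2
  'c': 1
  'e': 1
Scanning left to right for freq == 1:
  Position 0 ('a'): freq=2, skip
  Position 1 ('b'): freq=2, skip
  Position 2 ('c'): unique! => answer = 2

2


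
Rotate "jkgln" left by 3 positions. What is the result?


Input: "jkgln", rotate left by 3
First 3 characters: "jkg"
Remaining characters: "ln"
Concatenate remaining + first: "ln" + "jkg" = "lnjkg"

lnjkg


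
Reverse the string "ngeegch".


Input: ngeegch
Reading characters right to left:
  Position 6: 'h'
  Position 5: 'c'
  Position 4: 'g'
  Position 3: 'e'
  Position 2: 'e'
  Position 1: 'g'
  Position 0: 'n'
Reversed: hcgeegn

hcgeegn


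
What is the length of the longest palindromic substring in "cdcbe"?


Input: "cdcbe"
Checking substrings for palindromes:
  [0:3] "cdc" (len 3) => palindrome
Longest palindromic substring: "cdc" with length 3

3


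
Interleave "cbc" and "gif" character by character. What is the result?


Interleaving "cbc" and "gif":
  Position 0: 'c' from first, 'g' from second => "cg"
  Position 1: 'b' from first, 'i' from second => "bi"
  Position 2: 'c' from first, 'f' from second => "cf"
Result: cgbicf

cgbicf


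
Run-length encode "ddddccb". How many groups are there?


Input: ddddccb
Scanning for consecutive runs:
  Group 1: 'd' x 4 (positions 0-3)
  Group 2: 'c' x 2 (positions 4-5)
  Group 3: 'b' x 1 (positions 6-6)
Total groups: 3

3


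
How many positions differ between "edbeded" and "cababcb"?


Comparing "edbeded" and "cababcb" position by position:
  Position 0: 'e' vs 'c' => DIFFER
  Position 1: 'd' vs 'a' => DIFFER
  Position 2: 'b' vs 'b' => same
  Position 3: 'e' vs 'a' => DIFFER
  Position 4: 'd' vs 'b' => DIFFER
  Position 5: 'e' vs 'c' => DIFFER
  Position 6: 'd' vs 'b' => DIFFER
Positions that differ: 6

6


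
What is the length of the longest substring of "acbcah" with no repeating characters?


Input: "acbcah"
Sliding window (track last position of each char):
  Position 0 ('a'): window [0,0] length 1 -- new best
  Position 1 ('c'): window [0,1] length 2 -- new best
  Position 2 ('b'): window [0,2] length 3 -- new best
  Position 3 ('c'): repeat (last at 1), move window start to 2
  Position 3 ('c'): window [2,3] length 2
  Position 4 ('a'): window [2,4] length 3
  Position 5 ('h'): window [2,5] length 4 -- new best
Longest substring with no repeats: "bcah" with length 4

4


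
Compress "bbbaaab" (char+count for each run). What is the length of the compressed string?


Input: bbbaaab
Runs:
  'b' x 3 => "b3"
  'a' x 3 => "a3"
  'b' x 1 => "b1"
Compressed: "b3a3b1"
Compressed length: 6

6


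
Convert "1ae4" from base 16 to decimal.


Input: "1ae4" in base 16
Positional expansion:
  Digit '1' (value 1) x 16^3 = 4096
  Digit 'a' (value 10) x 16^2 = 2560
  Digit 'e' (value 14) x 16^1 = 224
  Digit '4' (value 4) x 16^0 = 4
Sum = 6884

6884


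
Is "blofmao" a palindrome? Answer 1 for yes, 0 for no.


Input: blofmao
Reversed: oamfolb
  Compare pos 0 ('b') with pos 6 ('o'): MISMATCH
  Compare pos 1 ('l') with pos 5 ('a'): MISMATCH
  Compare pos 2 ('o') with pos 4 ('m'): MISMATCH
Result: not a palindrome

0


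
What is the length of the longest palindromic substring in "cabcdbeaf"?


Input: "cabcdbeaf"
Checking substrings for palindromes:
  No multi-char palindromic substrings found
Longest palindromic substring: "c" with length 1

1


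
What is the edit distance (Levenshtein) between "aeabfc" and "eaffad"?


Computing edit distance: "aeabfc" -> "eaffad"
DP table:
           e    a    f    f    a    d
      0    1    2    3    4    5    6
  a   1    1    1    2    3    4    5
  e   2    1    2    2    3    4    5
  a   3    2    1    2    3    3    4
  b   4    3    2    2    3    4    4
  f   5    4    3    2    2    3    4
  c   6    5    4    3    3    3    4
Edit distance = dp[6][6] = 4

4


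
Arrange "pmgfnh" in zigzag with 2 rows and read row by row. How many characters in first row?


Zigzag "pmgfnh" into 2 rows:
Placing characters:
  'p' => row 0
  'm' => row 1
  'g' => row 0
  'f' => row 1
  'n' => row 0
  'h' => row 1
Rows:
  Row 0: "pgn"
  Row 1: "mfh"
First row length: 3

3


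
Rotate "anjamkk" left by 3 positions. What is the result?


Input: "anjamkk", rotate left by 3
First 3 characters: "anj"
Remaining characters: "amkk"
Concatenate remaining + first: "amkk" + "anj" = "amkkanj"

amkkanj


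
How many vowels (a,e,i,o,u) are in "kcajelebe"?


Input: kcajelebe
Checking each character:
  'k' at position 0: consonant
  'c' at position 1: consonant
  'a' at position 2: vowel (running total: 1)
  'j' at position 3: consonant
  'e' at position 4: vowel (running total: 2)
  'l' at position 5: consonant
  'e' at position 6: vowel (running total: 3)
  'b' at position 7: consonant
  'e' at position 8: vowel (running total: 4)
Total vowels: 4

4


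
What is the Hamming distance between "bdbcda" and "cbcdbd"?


Comparing "bdbcda" and "cbcdbd" position by position:
  Position 0: 'b' vs 'c' => differ
  Position 1: 'd' vs 'b' => differ
  Position 2: 'b' vs 'c' => differ
  Position 3: 'c' vs 'd' => differ
  Position 4: 'd' vs 'b' => differ
  Position 5: 'a' vs 'd' => differ
Total differences (Hamming distance): 6

6


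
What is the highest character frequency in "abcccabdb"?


Input: abcccabdb
Character counts:
  'a': 2
  'b': 3
  'c': 3
  'd': 1
Maximum frequency: 3

3


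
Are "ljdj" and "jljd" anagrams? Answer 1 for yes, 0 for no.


Strings: "ljdj", "jljd"
Sorted first:  djjl
Sorted second: djjl
Sorted forms match => anagrams

1


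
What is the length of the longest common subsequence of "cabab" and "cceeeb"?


LCS of "cabab" and "cceeeb"
DP table:
           c    c    e    e    e    b
      0    0    0    0    0    0    0
  c   0    1    1    1    1    1    1
  a   0    1    1    1    1    1    1
  b   0    1    1    1    1    1    2
  a   0    1    1    1    1    1    2
  b   0    1    1    1    1    1    2
LCS length = dp[5][6] = 2

2


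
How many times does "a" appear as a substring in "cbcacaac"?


Searching for "a" in "cbcacaac"
Scanning each position:
  Position 0: "c" => no
  Position 1: "b" => no
  Position 2: "c" => no
  Position 3: "a" => MATCH
  Position 4: "c" => no
  Position 5: "a" => MATCH
  Position 6: "a" => MATCH
  Position 7: "c" => no
Total occurrences: 3

3


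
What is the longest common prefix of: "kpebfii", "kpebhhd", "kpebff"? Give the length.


Words: kpebfii, kpebhhd, kpebff
  Position 0: all 'k' => match
  Position 1: all 'p' => match
  Position 2: all 'e' => match
  Position 3: all 'b' => match
  Position 4: ('f', 'h', 'f') => mismatch, stop
LCP = "kpeb" (length 4)

4


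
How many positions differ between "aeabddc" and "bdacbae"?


Comparing "aeabddc" and "bdacbae" position by position:
  Position 0: 'a' vs 'b' => DIFFER
  Position 1: 'e' vs 'd' => DIFFER
  Position 2: 'a' vs 'a' => same
  Position 3: 'b' vs 'c' => DIFFER
  Position 4: 'd' vs 'b' => DIFFER
  Position 5: 'd' vs 'a' => DIFFER
  Position 6: 'c' vs 'e' => DIFFER
Positions that differ: 6

6


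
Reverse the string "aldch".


Input: aldch
Reading characters right to left:
  Position 4: 'h'
  Position 3: 'c'
  Position 2: 'd'
  Position 1: 'l'
  Position 0: 'a'
Reversed: hcdla

hcdla


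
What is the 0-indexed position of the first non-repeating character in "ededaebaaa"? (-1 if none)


Input: ededaebaaa
Character frequencies:
  'a': 4
  'b': 1
  'd': 2
  'e': 3
Scanning left to right for freq == 1:
  Position 0 ('e'): freq=3, skip
  Position 1 ('d'): freq=2, skip
  Position 2 ('e'): freq=3, skip
  Position 3 ('d'): freq=2, skip
  Position 4 ('a'): freq=4, skip
  Position 5 ('e'): freq=3, skip
  Position 6 ('b'): unique! => answer = 6

6


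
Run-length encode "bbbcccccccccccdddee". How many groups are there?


Input: bbbcccccccccccdddee
Scanning for consecutive runs:
  Group 1: 'b' x 3 (positions 0-2)
  Group 2: 'c' x 11 (positions 3-13)
  Group 3: 'd' x 3 (positions 14-16)
  Group 4: 'e' x 2 (positions 17-18)
Total groups: 4

4


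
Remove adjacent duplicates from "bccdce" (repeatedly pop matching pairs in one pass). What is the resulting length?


Input: bccdce
Stack-based adjacent duplicate removal:
  Read 'b': push. Stack: b
  Read 'c': push. Stack: bc
  Read 'c': matches stack top 'c' => pop. Stack: b
  Read 'd': push. Stack: bd
  Read 'c': push. Stack: bdc
  Read 'e': push. Stack: bdce
Final stack: "bdce" (length 4)

4


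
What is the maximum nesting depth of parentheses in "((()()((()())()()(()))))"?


Input: "((()()((()())()()(()))))"
Tracking depth:
  Position 0 '(': depth becomes 1
  Position 1 '(': depth becomes 2
  Position 2 '(': depth becomes 3
  Position 3 ')': depth becomes 2
  Position 4 '(': depth becomes 3
  Position 5 ')': depth becomes 2
  Position 6 '(': depth becomes 3
  Position 7 '(': depth becomes 4
  Position 8 '(': depth becomes 5
  Position 9 ')': depth becomes 4
  Position 10 '(': depth becomes 5
  Position 11 ')': depth becomes 4
  Position 12 ')': depth becomes 3
  Position 13 '(': depth becomes 4
  Position 14 ')': depth becomes 3
  Position 15 '(': depth becomes 4
  Position 16 ')': depth becomes 3
  Position 17 '(': depth becomes 4
  Position 18 '(': depth becomes 5
  Position 19 ')': depth becomes 4
  Position 20 ')': depth becomes 3
  Position 21 ')': depth becomes 2
  Position 22 ')': depth becomes 1
  Position 23 ')': depth becomes 0
Maximum depth reached: 5

5


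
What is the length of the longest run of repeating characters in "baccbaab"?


Input: "baccbaab"
Scanning for longest run:
  Position 1 ('a'): new char, reset run to 1
  Position 2 ('c'): new char, reset run to 1
  Position 3 ('c'): continues run of 'c', length=2
  Position 4 ('b'): new char, reset run to 1
  Position 5 ('a'): new char, reset run to 1
  Position 6 ('a'): continues run of 'a', length=2
  Position 7 ('b'): new char, reset run to 1
Longest run: 'c' with length 2

2


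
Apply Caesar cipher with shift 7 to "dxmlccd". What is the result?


Caesar cipher: shift "dxmlccd" by 7
  'd' (pos 3) + 7 = pos 10 = 'k'
  'x' (pos 23) + 7 = pos 4 = 'e'
  'm' (pos 12) + 7 = pos 19 = 't'
  'l' (pos 11) + 7 = pos 18 = 's'
  'c' (pos 2) + 7 = pos 9 = 'j'
  'c' (pos 2) + 7 = pos 9 = 'j'
  'd' (pos 3) + 7 = pos 10 = 'k'
Result: ketsjjk

ketsjjk


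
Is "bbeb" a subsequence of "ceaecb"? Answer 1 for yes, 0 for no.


Check if "bbeb" is a subsequence of "ceaecb"
Greedy scan:
  Position 0 ('c'): no match needed
  Position 1 ('e'): no match needed
  Position 2 ('a'): no match needed
  Position 3 ('e'): no match needed
  Position 4 ('c'): no match needed
  Position 5 ('b'): matches sub[0] = 'b'
Only matched 1/4 characters => not a subsequence

0


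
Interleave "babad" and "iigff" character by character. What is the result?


Interleaving "babad" and "iigff":
  Position 0: 'b' from first, 'i' from second => "bi"
  Position 1: 'a' from first, 'i' from second => "ai"
  Position 2: 'b' from first, 'g' from second => "bg"
  Position 3: 'a' from first, 'f' from second => "af"
  Position 4: 'd' from first, 'f' from second => "df"
Result: biaibgafdf

biaibgafdf


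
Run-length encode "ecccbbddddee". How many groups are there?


Input: ecccbbddddee
Scanning for consecutive runs:
  Group 1: 'e' x 1 (positions 0-0)
  Group 2: 'c' x 3 (positions 1-3)
  Group 3: 'b' x 2 (positions 4-5)
  Group 4: 'd' x 4 (positions 6-9)
  Group 5: 'e' x 2 (positions 10-11)
Total groups: 5

5


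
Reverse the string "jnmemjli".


Input: jnmemjli
Reading characters right to left:
  Position 7: 'i'
  Position 6: 'l'
  Position 5: 'j'
  Position 4: 'm'
  Position 3: 'e'
  Position 2: 'm'
  Position 1: 'n'
  Position 0: 'j'
Reversed: iljmemnj

iljmemnj


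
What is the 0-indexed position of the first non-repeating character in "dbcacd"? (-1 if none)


Input: dbcacd
Character frequencies:
  'a': 1
  'b': 1
  'c': 2
  'd': 2
Scanning left to right for freq == 1:
  Position 0 ('d'): freq=2, skip
  Position 1 ('b'): unique! => answer = 1

1


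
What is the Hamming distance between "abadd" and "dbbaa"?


Comparing "abadd" and "dbbaa" position by position:
  Position 0: 'a' vs 'd' => differ
  Position 1: 'b' vs 'b' => same
  Position 2: 'a' vs 'b' => differ
  Position 3: 'd' vs 'a' => differ
  Position 4: 'd' vs 'a' => differ
Total differences (Hamming distance): 4

4


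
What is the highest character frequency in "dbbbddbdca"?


Input: dbbbddbdca
Character counts:
  'a': 1
  'b': 4
  'c': 1
  'd': 4
Maximum frequency: 4

4


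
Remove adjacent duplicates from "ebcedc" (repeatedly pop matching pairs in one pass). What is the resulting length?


Input: ebcedc
Stack-based adjacent duplicate removal:
  Read 'e': push. Stack: e
  Read 'b': push. Stack: eb
  Read 'c': push. Stack: ebc
  Read 'e': push. Stack: ebce
  Read 'd': push. Stack: ebced
  Read 'c': push. Stack: ebcedc
Final stack: "ebcedc" (length 6)

6


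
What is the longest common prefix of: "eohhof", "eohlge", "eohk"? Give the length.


Words: eohhof, eohlge, eohk
  Position 0: all 'e' => match
  Position 1: all 'o' => match
  Position 2: all 'h' => match
  Position 3: ('h', 'l', 'k') => mismatch, stop
LCP = "eoh" (length 3)

3


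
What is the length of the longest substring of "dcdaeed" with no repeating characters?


Input: "dcdaeed"
Sliding window (track last position of each char):
  Position 0 ('d'): window [0,0] length 1 -- new best
  Position 1 ('c'): window [0,1] length 2 -- new best
  Position 2 ('d'): repeat (last at 0), move window start to 1
  Position 2 ('d'): window [1,2] length 2
  Position 3 ('a'): window [1,3] length 3 -- new best
  Position 4 ('e'): window [1,4] length 4 -- new best
  Position 5 ('e'): repeat (last at 4), move window start to 5
  Position 5 ('e'): window [5,5] length 1
  Position 6 ('d'): window [5,6] length 2
Longest substring with no repeats: "cdae" with length 4

4


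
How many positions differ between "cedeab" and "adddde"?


Comparing "cedeab" and "adddde" position by position:
  Position 0: 'c' vs 'a' => DIFFER
  Position 1: 'e' vs 'd' => DIFFER
  Position 2: 'd' vs 'd' => same
  Position 3: 'e' vs 'd' => DIFFER
  Position 4: 'a' vs 'd' => DIFFER
  Position 5: 'b' vs 'e' => DIFFER
Positions that differ: 5

5


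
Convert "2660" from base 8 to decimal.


Input: "2660" in base 8
Positional expansion:
  Digit '2' (value 2) x 8^3 = 1024
  Digit '6' (value 6) x 8^2 = 384
  Digit '6' (value 6) x 8^1 = 48
  Digit '0' (value 0) x 8^0 = 0
Sum = 1456

1456


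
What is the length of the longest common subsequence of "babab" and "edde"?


LCS of "babab" and "edde"
DP table:
           e    d    d    e
      0    0    0    0    0
  b   0    0    0    0    0
  a   0    0    0    0    0
  b   0    0    0    0    0
  a   0    0    0    0    0
  b   0    0    0    0    0
LCS length = dp[5][4] = 0

0


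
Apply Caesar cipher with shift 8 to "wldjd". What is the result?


Caesar cipher: shift "wldjd" by 8
  'w' (pos 22) + 8 = pos 4 = 'e'
  'l' (pos 11) + 8 = pos 19 = 't'
  'd' (pos 3) + 8 = pos 11 = 'l'
  'j' (pos 9) + 8 = pos 17 = 'r'
  'd' (pos 3) + 8 = pos 11 = 'l'
Result: etlrl

etlrl


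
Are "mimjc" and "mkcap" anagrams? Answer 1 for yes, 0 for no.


Strings: "mimjc", "mkcap"
Sorted first:  cijmm
Sorted second: ackmp
Differ at position 0: 'c' vs 'a' => not anagrams

0


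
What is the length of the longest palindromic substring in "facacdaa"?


Input: "facacdaa"
Checking substrings for palindromes:
  [1:4] "aca" (len 3) => palindrome
  [2:5] "cac" (len 3) => palindrome
  [6:8] "aa" (len 2) => palindrome
Longest palindromic substring: "aca" with length 3

3


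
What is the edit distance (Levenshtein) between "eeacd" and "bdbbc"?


Computing edit distance: "eeacd" -> "bdbbc"
DP table:
           b    d    b    b    c
      0    1    2    3    4    5
  e   1    1    2    3    4    5
  e   2    2    2    3    4    5
  a   3    3    3    3    4    5
  c   4    4    4    4    4    4
  d   5    5    4    5    5    5
Edit distance = dp[5][5] = 5

5


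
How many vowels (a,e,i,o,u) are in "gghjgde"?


Input: gghjgde
Checking each character:
  'g' at position 0: consonant
  'g' at position 1: consonant
  'h' at position 2: consonant
  'j' at position 3: consonant
  'g' at position 4: consonant
  'd' at position 5: consonant
  'e' at position 6: vowel (running total: 1)
Total vowels: 1

1


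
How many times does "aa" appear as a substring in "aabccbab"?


Searching for "aa" in "aabccbab"
Scanning each position:
  Position 0: "aa" => MATCH
  Position 1: "ab" => no
  Position 2: "bc" => no
  Position 3: "cc" => no
  Position 4: "cb" => no
  Position 5: "ba" => no
  Position 6: "ab" => no
Total occurrences: 1

1


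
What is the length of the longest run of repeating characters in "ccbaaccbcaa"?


Input: "ccbaaccbcaa"
Scanning for longest run:
  Position 1 ('c'): continues run of 'c', length=2
  Position 2 ('b'): new char, reset run to 1
  Position 3 ('a'): new char, reset run to 1
  Position 4 ('a'): continues run of 'a', length=2
  Position 5 ('c'): new char, reset run to 1
  Position 6 ('c'): continues run of 'c', length=2
  Position 7 ('b'): new char, reset run to 1
  Position 8 ('c'): new char, reset run to 1
  Position 9 ('a'): new char, reset run to 1
  Position 10 ('a'): continues run of 'a', length=2
Longest run: 'c' with length 2

2


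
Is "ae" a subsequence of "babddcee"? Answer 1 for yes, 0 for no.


Check if "ae" is a subsequence of "babddcee"
Greedy scan:
  Position 0 ('b'): no match needed
  Position 1 ('a'): matches sub[0] = 'a'
  Position 2 ('b'): no match needed
  Position 3 ('d'): no match needed
  Position 4 ('d'): no match needed
  Position 5 ('c'): no match needed
  Position 6 ('e'): matches sub[1] = 'e'
  Position 7 ('e'): no match needed
All 2 characters matched => is a subsequence

1


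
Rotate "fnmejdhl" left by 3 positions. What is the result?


Input: "fnmejdhl", rotate left by 3
First 3 characters: "fnm"
Remaining characters: "ejdhl"
Concatenate remaining + first: "ejdhl" + "fnm" = "ejdhlfnm"

ejdhlfnm


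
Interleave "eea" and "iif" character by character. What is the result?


Interleaving "eea" and "iif":
  Position 0: 'e' from first, 'i' from second => "ei"
  Position 1: 'e' from first, 'i' from second => "ei"
  Position 2: 'a' from first, 'f' from second => "af"
Result: eieiaf

eieiaf


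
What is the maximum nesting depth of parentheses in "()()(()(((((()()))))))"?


Input: "()()(()(((((()()))))))"
Tracking depth:
  Position 0 '(': depth becomes 1
  Position 1 ')': depth becomes 0
  Position 2 '(': depth becomes 1
  Position 3 ')': depth becomes 0
  Position 4 '(': depth becomes 1
  Position 5 '(': depth becomes 2
  Position 6 ')': depth becomes 1
  Position 7 '(': depth becomes 2
  Position 8 '(': depth becomes 3
  Position 9 '(': depth becomes 4
  Position 10 '(': depth becomes 5
  Position 11 '(': depth becomes 6
  Position 12 '(': depth becomes 7
  Position 13 ')': depth becomes 6
  Position 14 '(': depth becomes 7
  Position 15 ')': depth becomes 6
  Position 16 ')': depth becomes 5
  Position 17 ')': depth becomes 4
  Position 18 ')': depth becomes 3
  Position 19 ')': depth becomes 2
  Position 20 ')': depth becomes 1
  Position 21 ')': depth becomes 0
Maximum depth reached: 7

7


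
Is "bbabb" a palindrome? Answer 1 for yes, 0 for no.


Input: bbabb
Reversed: bbabb
  Compare pos 0 ('b') with pos 4 ('b'): match
  Compare pos 1 ('b') with pos 3 ('b'): match
Result: palindrome

1


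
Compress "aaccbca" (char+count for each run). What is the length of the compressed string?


Input: aaccbca
Runs:
  'a' x 2 => "a2"
  'c' x 2 => "c2"
  'b' x 1 => "b1"
  'c' x 1 => "c1"
  'a' x 1 => "a1"
Compressed: "a2c2b1c1a1"
Compressed length: 10

10


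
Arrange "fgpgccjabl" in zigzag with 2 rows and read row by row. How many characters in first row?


Zigzag "fgpgccjabl" into 2 rows:
Placing characters:
  'f' => row 0
  'g' => row 1
  'p' => row 0
  'g' => row 1
  'c' => row 0
  'c' => row 1
  'j' => row 0
  'a' => row 1
  'b' => row 0
  'l' => row 1
Rows:
  Row 0: "fpcjb"
  Row 1: "ggcal"
First row length: 5

5


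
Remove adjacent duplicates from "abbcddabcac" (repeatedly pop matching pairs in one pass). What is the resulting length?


Input: abbcddabcac
Stack-based adjacent duplicate removal:
  Read 'a': push. Stack: a
  Read 'b': push. Stack: ab
  Read 'b': matches stack top 'b' => pop. Stack: a
  Read 'c': push. Stack: ac
  Read 'd': push. Stack: acd
  Read 'd': matches stack top 'd' => pop. Stack: ac
  Read 'a': push. Stack: aca
  Read 'b': push. Stack: acab
  Read 'c': push. Stack: acabc
  Read 'a': push. Stack: acabca
  Read 'c': push. Stack: acabcac
Final stack: "acabcac" (length 7)

7


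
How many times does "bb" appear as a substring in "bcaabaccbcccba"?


Searching for "bb" in "bcaabaccbcccba"
Scanning each position:
  Position 0: "bc" => no
  Position 1: "ca" => no
  Position 2: "aa" => no
  Position 3: "ab" => no
  Position 4: "ba" => no
  Position 5: "ac" => no
  Position 6: "cc" => no
  Position 7: "cb" => no
  Position 8: "bc" => no
  Position 9: "cc" => no
  Position 10: "cc" => no
  Position 11: "cb" => no
  Position 12: "ba" => no
Total occurrences: 0

0


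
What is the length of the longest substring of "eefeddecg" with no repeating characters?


Input: "eefeddecg"
Sliding window (track last position of each char):
  Position 0 ('e'): window [0,0] length 1 -- new best
  Position 1 ('e'): repeat (last at 0), move window start to 1
  Position 1 ('e'): window [1,1] length 1
  Position 2 ('f'): window [1,2] length 2 -- new best
  Position 3 ('e'): repeat (last at 1), move window start to 2
  Position 3 ('e'): window [2,3] length 2
  Position 4 ('d'): window [2,4] length 3 -- new best
  Position 5 ('d'): repeat (last at 4), move window start to 5
  Position 5 ('d'): window [5,5] length 1
  Position 6 ('e'): window [5,6] length 2
  Position 7 ('c'): window [5,7] length 3
  Position 8 ('g'): window [5,8] length 4 -- new best
Longest substring with no repeats: "decg" with length 4

4


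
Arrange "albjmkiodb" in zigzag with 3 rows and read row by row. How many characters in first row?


Zigzag "albjmkiodb" into 3 rows:
Placing characters:
  'a' => row 0
  'l' => row 1
  'b' => row 2
  'j' => row 1
  'm' => row 0
  'k' => row 1
  'i' => row 2
  'o' => row 1
  'd' => row 0
  'b' => row 1
Rows:
  Row 0: "amd"
  Row 1: "ljkob"
  Row 2: "bi"
First row length: 3

3


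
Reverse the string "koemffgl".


Input: koemffgl
Reading characters right to left:
  Position 7: 'l'
  Position 6: 'g'
  Position 5: 'f'
  Position 4: 'f'
  Position 3: 'm'
  Position 2: 'e'
  Position 1: 'o'
  Position 0: 'k'
Reversed: lgffmeok

lgffmeok


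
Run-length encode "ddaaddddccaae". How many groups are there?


Input: ddaaddddccaae
Scanning for consecutive runs:
  Group 1: 'd' x 2 (positions 0-1)
  Group 2: 'a' x 2 (positions 2-3)
  Group 3: 'd' x 4 (positions 4-7)
  Group 4: 'c' x 2 (positions 8-9)
  Group 5: 'a' x 2 (positions 10-11)
  Group 6: 'e' x 1 (positions 12-12)
Total groups: 6

6


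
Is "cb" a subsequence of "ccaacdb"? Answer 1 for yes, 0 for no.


Check if "cb" is a subsequence of "ccaacdb"
Greedy scan:
  Position 0 ('c'): matches sub[0] = 'c'
  Position 1 ('c'): no match needed
  Position 2 ('a'): no match needed
  Position 3 ('a'): no match needed
  Position 4 ('c'): no match needed
  Position 5 ('d'): no match needed
  Position 6 ('b'): matches sub[1] = 'b'
All 2 characters matched => is a subsequence

1


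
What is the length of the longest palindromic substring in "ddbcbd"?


Input: "ddbcbd"
Checking substrings for palindromes:
  [1:6] "dbcbd" (len 5) => palindrome
  [2:5] "bcb" (len 3) => palindrome
  [0:2] "dd" (len 2) => palindrome
Longest palindromic substring: "dbcbd" with length 5

5


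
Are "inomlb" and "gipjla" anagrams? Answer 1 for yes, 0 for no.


Strings: "inomlb", "gipjla"
Sorted first:  bilmno
Sorted second: agijlp
Differ at position 0: 'b' vs 'a' => not anagrams

0


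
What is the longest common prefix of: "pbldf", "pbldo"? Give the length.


Words: pbldf, pbldo
  Position 0: all 'p' => match
  Position 1: all 'b' => match
  Position 2: all 'l' => match
  Position 3: all 'd' => match
  Position 4: ('f', 'o') => mismatch, stop
LCP = "pbld" (length 4)

4


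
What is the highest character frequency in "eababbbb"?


Input: eababbbb
Character counts:
  'a': 2
  'b': 5
  'e': 1
Maximum frequency: 5

5


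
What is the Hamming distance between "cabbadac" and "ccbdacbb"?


Comparing "cabbadac" and "ccbdacbb" position by position:
  Position 0: 'c' vs 'c' => same
  Position 1: 'a' vs 'c' => differ
  Position 2: 'b' vs 'b' => same
  Position 3: 'b' vs 'd' => differ
  Position 4: 'a' vs 'a' => same
  Position 5: 'd' vs 'c' => differ
  Position 6: 'a' vs 'b' => differ
  Position 7: 'c' vs 'b' => differ
Total differences (Hamming distance): 5

5


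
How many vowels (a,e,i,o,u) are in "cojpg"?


Input: cojpg
Checking each character:
  'c' at position 0: consonant
  'o' at position 1: vowel (running total: 1)
  'j' at position 2: consonant
  'p' at position 3: consonant
  'g' at position 4: consonant
Total vowels: 1

1


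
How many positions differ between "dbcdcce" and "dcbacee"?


Comparing "dbcdcce" and "dcbacee" position by position:
  Position 0: 'd' vs 'd' => same
  Position 1: 'b' vs 'c' => DIFFER
  Position 2: 'c' vs 'b' => DIFFER
  Position 3: 'd' vs 'a' => DIFFER
  Position 4: 'c' vs 'c' => same
  Position 5: 'c' vs 'e' => DIFFER
  Position 6: 'e' vs 'e' => same
Positions that differ: 4

4


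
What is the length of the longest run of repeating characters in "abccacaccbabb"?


Input: "abccacaccbabb"
Scanning for longest run:
  Position 1 ('b'): new char, reset run to 1
  Position 2 ('c'): new char, reset run to 1
  Position 3 ('c'): continues run of 'c', length=2
  Position 4 ('a'): new char, reset run to 1
  Position 5 ('c'): new char, reset run to 1
  Position 6 ('a'): new char, reset run to 1
  Position 7 ('c'): new char, reset run to 1
  Position 8 ('c'): continues run of 'c', length=2
  Position 9 ('b'): new char, reset run to 1
  Position 10 ('a'): new char, reset run to 1
  Position 11 ('b'): new char, reset run to 1
  Position 12 ('b'): continues run of 'b', length=2
Longest run: 'c' with length 2

2


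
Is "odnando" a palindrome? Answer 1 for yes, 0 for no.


Input: odnando
Reversed: odnando
  Compare pos 0 ('o') with pos 6 ('o'): match
  Compare pos 1 ('d') with pos 5 ('d'): match
  Compare pos 2 ('n') with pos 4 ('n'): match
Result: palindrome

1


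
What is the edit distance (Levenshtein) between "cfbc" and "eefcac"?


Computing edit distance: "cfbc" -> "eefcac"
DP table:
           e    e    f    c    a    c
      0    1    2    3    4    5    6
  c   1    1    2    3    3    4    5
  f   2    2    2    2    3    4    5
  b   3    3    3    3    3    4    5
  c   4    4    4    4    3    4    4
Edit distance = dp[4][6] = 4

4


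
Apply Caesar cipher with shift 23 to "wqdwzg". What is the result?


Caesar cipher: shift "wqdwzg" by 23
  'w' (pos 22) + 23 = pos 19 = 't'
  'q' (pos 16) + 23 = pos 13 = 'n'
  'd' (pos 3) + 23 = pos 0 = 'a'
  'w' (pos 22) + 23 = pos 19 = 't'
  'z' (pos 25) + 23 = pos 22 = 'w'
  'g' (pos 6) + 23 = pos 3 = 'd'
Result: tnatwd

tnatwd


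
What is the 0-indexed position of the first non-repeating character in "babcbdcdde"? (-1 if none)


Input: babcbdcdde
Character frequencies:
  'a': 1
  'b': 3
  'c': 2
  'd': 3
  'e': 1
Scanning left to right for freq == 1:
  Position 0 ('b'): freq=3, skip
  Position 1 ('a'): unique! => answer = 1

1


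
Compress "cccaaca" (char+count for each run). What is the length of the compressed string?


Input: cccaaca
Runs:
  'c' x 3 => "c3"
  'a' x 2 => "a2"
  'c' x 1 => "c1"
  'a' x 1 => "a1"
Compressed: "c3a2c1a1"
Compressed length: 8

8


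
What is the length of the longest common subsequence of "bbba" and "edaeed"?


LCS of "bbba" and "edaeed"
DP table:
           e    d    a    e    e    d
      0    0    0    0    0    0    0
  b   0    0    0    0    0    0    0
  b   0    0    0    0    0    0    0
  b   0    0    0    0    0    0    0
  a   0    0    0    1    1    1    1
LCS length = dp[4][6] = 1

1


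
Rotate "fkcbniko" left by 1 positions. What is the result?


Input: "fkcbniko", rotate left by 1
First 1 characters: "f"
Remaining characters: "kcbniko"
Concatenate remaining + first: "kcbniko" + "f" = "kcbnikof"

kcbnikof


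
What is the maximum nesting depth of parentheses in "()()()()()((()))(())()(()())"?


Input: "()()()()()((()))(())()(()())"
Tracking depth:
  Position 0 '(': depth becomes 1
  Position 1 ')': depth becomes 0
  Position 2 '(': depth becomes 1
  Position 3 ')': depth becomes 0
  Position 4 '(': depth becomes 1
  Position 5 ')': depth becomes 0
  Position 6 '(': depth becomes 1
  Position 7 ')': depth becomes 0
  Position 8 '(': depth becomes 1
  Position 9 ')': depth becomes 0
  Position 10 '(': depth becomes 1
  Position 11 '(': depth becomes 2
  Position 12 '(': depth becomes 3
  Position 13 ')': depth becomes 2
  Position 14 ')': depth becomes 1
  Position 15 ')': depth becomes 0
  Position 16 '(': depth becomes 1
  Position 17 '(': depth becomes 2
  Position 18 ')': depth becomes 1
  Position 19 ')': depth becomes 0
  Position 20 '(': depth becomes 1
  Position 21 ')': depth becomes 0
  Position 22 '(': depth becomes 1
  Position 23 '(': depth becomes 2
  Position 24 ')': depth becomes 1
  Position 25 '(': depth becomes 2
  Position 26 ')': depth becomes 1
  Position 27 ')': depth becomes 0
Maximum depth reached: 3

3
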